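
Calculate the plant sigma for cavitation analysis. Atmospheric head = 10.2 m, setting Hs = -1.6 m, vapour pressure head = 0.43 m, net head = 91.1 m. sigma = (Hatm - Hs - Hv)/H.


sigma = (10.2 - (-1.6) - 0.43) / 91.1 = 0.1248


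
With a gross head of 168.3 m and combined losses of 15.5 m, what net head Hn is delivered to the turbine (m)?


Hn = 168.3 - 15.5 = 152.8000 m


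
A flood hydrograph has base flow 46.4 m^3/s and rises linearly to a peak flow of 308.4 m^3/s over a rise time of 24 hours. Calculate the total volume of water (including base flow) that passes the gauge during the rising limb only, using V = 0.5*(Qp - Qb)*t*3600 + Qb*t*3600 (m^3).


V = 0.5*(308.4 - 46.4)*24*3600 + 46.4*24*3600 = 1.5327e+07 m^3


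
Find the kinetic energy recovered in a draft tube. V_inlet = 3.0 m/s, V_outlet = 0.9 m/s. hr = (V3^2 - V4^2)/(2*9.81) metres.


hr = (3.0^2 - 0.9^2) / (2*9.81) = 0.4174 m


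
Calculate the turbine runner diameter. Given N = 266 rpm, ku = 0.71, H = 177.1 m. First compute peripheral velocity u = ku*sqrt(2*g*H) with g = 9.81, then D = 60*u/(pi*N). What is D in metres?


u = 0.71 * sqrt(2*9.81*177.1) = 41.8521 m/s
D = 60 * 41.8521 / (pi * 266) = 3.0049 m


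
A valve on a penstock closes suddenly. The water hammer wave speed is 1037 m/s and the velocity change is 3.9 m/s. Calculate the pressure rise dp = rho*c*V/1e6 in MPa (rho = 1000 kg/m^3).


dp = 1000 * 1037 * 3.9 / 1e6 = 4.0443 MPa


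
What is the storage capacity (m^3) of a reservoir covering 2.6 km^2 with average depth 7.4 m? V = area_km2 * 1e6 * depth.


V = 2.6 * 1e6 * 7.4 = 1.9240e+07 m^3


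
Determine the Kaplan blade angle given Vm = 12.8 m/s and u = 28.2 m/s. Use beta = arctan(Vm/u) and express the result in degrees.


beta = arctan(12.8 / 28.2) = 24.4133 degrees


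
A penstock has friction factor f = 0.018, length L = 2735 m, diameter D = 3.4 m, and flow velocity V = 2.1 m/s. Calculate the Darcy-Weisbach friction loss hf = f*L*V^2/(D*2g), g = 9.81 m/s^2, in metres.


hf = 0.018 * 2735 * 2.1^2 / (3.4 * 2 * 9.81) = 3.2545 m


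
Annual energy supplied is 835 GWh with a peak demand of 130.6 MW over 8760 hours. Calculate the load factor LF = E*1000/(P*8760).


LF = 835 * 1000 / (130.6 * 8760) = 0.7299


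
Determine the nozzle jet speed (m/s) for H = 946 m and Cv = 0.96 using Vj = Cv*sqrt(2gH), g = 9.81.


Vj = 0.96 * sqrt(2*9.81*946) = 130.7875 m/s


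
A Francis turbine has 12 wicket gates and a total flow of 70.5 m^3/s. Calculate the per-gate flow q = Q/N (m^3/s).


q = 70.5 / 12 = 5.8750 m^3/s


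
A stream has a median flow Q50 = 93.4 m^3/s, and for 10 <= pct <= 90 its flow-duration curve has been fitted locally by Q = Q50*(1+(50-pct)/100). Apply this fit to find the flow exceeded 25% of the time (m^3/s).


Q = 93.4 * (1 + (50 - 25)/100) = 116.7500 m^3/s


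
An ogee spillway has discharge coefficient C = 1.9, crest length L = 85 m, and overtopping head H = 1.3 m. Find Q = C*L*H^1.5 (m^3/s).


Q = 1.9 * 85 * 1.3^1.5 = 239.3798 m^3/s


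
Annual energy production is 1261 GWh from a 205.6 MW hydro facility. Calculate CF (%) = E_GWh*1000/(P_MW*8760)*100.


CF = 1261 * 1000 / (205.6 * 8760) * 100 = 70.0145 %


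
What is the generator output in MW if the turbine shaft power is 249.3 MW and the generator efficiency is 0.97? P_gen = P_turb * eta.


P_gen = 249.3 * 0.97 = 241.8210 MW


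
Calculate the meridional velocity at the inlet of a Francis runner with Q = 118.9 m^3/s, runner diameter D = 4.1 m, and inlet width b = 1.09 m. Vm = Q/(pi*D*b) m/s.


Vm = 118.9 / (pi * 4.1 * 1.09) = 8.4688 m/s


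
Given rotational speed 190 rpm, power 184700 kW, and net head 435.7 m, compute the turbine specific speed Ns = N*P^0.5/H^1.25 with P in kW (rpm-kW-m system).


Ns = 190 * 184700^0.5 / 435.7^1.25 = 41.0207


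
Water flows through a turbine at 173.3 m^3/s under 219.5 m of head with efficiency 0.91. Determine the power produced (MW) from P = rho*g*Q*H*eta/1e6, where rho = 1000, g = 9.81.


P = 1000 * 9.81 * 173.3 * 219.5 * 0.91 / 1e6 = 339.5811 MW


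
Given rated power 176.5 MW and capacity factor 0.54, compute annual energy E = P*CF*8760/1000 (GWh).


E = 176.5 * 0.54 * 8760 / 1000 = 834.9156 GWh


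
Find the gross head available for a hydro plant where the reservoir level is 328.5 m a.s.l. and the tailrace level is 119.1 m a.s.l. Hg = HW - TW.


Hg = 328.5 - 119.1 = 209.4000 m


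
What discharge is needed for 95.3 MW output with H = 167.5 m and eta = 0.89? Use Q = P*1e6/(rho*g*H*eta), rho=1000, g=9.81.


Q = 95.3 * 1e6 / (1000 * 9.81 * 167.5 * 0.89) = 65.1657 m^3/s


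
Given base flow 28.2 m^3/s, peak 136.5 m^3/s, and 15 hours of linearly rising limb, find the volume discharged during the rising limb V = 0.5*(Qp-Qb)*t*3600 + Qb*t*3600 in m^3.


V = 0.5*(136.5 - 28.2)*15*3600 + 28.2*15*3600 = 4.4469e+06 m^3


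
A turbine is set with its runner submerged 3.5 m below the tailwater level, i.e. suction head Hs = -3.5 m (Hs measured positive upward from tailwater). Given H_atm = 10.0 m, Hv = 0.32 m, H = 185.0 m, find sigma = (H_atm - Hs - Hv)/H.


sigma = (10.0 - (-3.5) - 0.32) / 185.0 = 0.0712


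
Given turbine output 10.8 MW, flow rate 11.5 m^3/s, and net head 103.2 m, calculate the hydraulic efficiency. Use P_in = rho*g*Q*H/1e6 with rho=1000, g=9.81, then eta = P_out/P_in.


P_in = 1000 * 9.81 * 11.5 * 103.2 / 1e6 = 11.6425 MW
eta = 10.8 / 11.6425 = 0.9276


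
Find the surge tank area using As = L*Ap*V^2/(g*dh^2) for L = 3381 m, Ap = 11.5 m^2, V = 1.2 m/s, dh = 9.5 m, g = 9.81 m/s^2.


As = 3381 * 11.5 * 1.2^2 / (9.81 * 9.5^2) = 63.2396 m^2


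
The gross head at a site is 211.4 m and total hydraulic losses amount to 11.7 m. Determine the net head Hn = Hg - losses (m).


Hn = 211.4 - 11.7 = 199.7000 m


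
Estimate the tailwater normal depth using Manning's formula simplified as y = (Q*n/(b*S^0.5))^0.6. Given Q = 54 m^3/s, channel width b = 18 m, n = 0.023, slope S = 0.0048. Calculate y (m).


y = (54 * 0.023 / (18 * 0.0048^0.5))^0.6 = 0.9976 m


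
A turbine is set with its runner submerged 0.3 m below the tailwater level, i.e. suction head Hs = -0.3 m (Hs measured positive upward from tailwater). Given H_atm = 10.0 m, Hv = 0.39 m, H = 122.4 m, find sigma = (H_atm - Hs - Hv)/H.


sigma = (10.0 - (-0.3) - 0.39) / 122.4 = 0.0810


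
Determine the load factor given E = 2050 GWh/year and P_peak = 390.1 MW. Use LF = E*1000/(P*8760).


LF = 2050 * 1000 / (390.1 * 8760) = 0.5999


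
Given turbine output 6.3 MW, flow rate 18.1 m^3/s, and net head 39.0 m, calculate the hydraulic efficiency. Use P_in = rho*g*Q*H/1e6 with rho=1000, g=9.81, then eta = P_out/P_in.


P_in = 1000 * 9.81 * 18.1 * 39.0 / 1e6 = 6.9249 MW
eta = 6.3 / 6.9249 = 0.9098


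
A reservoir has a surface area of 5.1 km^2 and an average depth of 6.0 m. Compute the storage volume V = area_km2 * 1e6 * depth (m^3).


V = 5.1 * 1e6 * 6.0 = 3.0600e+07 m^3


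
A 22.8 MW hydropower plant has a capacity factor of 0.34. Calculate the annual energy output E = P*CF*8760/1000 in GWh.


E = 22.8 * 0.34 * 8760 / 1000 = 67.9075 GWh


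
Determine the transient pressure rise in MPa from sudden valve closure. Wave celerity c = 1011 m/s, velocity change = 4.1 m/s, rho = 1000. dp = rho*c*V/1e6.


dp = 1000 * 1011 * 4.1 / 1e6 = 4.1451 MPa


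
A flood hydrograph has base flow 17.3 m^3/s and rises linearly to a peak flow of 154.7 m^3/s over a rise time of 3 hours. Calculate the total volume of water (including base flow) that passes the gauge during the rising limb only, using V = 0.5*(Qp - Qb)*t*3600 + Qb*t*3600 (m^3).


V = 0.5*(154.7 - 17.3)*3*3600 + 17.3*3*3600 = 928800.0000 m^3


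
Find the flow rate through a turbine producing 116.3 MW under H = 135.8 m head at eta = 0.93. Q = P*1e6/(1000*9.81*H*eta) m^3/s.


Q = 116.3 * 1e6 / (1000 * 9.81 * 135.8 * 0.93) = 93.8703 m^3/s


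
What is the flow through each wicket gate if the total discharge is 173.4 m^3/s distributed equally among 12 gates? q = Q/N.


q = 173.4 / 12 = 14.4500 m^3/s


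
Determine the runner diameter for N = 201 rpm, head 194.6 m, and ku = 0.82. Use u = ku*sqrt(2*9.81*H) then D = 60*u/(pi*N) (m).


u = 0.82 * sqrt(2*9.81*194.6) = 50.6681 m/s
D = 60 * 50.6681 / (pi * 201) = 4.8144 m


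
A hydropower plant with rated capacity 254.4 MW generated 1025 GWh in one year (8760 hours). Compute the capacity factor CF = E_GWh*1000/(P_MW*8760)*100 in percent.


CF = 1025 * 1000 / (254.4 * 8760) * 100 = 45.9942 %


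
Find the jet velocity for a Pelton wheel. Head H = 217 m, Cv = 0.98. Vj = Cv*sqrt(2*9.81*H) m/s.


Vj = 0.98 * sqrt(2*9.81*217) = 63.9448 m/s


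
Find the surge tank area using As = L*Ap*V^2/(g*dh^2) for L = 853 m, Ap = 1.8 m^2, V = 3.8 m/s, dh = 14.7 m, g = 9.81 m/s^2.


As = 853 * 1.8 * 3.8^2 / (9.81 * 14.7^2) = 10.4589 m^2


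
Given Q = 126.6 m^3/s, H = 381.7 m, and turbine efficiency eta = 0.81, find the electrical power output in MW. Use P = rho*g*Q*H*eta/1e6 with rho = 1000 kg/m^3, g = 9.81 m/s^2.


P = 1000 * 9.81 * 126.6 * 381.7 * 0.81 / 1e6 = 383.9811 MW


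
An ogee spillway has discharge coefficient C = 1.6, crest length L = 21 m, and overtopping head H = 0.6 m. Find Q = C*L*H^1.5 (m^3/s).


Q = 1.6 * 21 * 0.6^1.5 = 15.6159 m^3/s


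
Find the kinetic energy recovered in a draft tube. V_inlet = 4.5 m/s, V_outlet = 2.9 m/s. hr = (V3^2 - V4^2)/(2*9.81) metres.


hr = (4.5^2 - 2.9^2) / (2*9.81) = 0.6035 m


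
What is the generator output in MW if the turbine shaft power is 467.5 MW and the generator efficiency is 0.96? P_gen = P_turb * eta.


P_gen = 467.5 * 0.96 = 448.8000 MW


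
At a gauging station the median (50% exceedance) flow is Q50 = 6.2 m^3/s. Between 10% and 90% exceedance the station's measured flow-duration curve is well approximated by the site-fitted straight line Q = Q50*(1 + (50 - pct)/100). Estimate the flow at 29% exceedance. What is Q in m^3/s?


Q = 6.2 * (1 + (50 - 29)/100) = 7.5020 m^3/s


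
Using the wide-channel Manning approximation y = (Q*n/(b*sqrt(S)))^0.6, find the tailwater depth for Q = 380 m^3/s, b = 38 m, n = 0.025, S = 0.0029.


y = (380 * 0.025 / (38 * 0.0029^0.5))^0.6 = 2.5121 m


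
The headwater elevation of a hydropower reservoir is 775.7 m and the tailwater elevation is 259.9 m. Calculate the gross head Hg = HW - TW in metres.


Hg = 775.7 - 259.9 = 515.8000 m


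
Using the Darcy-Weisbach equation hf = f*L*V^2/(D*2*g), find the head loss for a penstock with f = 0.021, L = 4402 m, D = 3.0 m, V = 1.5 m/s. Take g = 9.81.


hf = 0.021 * 4402 * 1.5^2 / (3.0 * 2 * 9.81) = 3.5337 m


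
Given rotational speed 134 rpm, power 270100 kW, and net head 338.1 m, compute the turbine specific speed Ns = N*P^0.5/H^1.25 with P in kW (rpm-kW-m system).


Ns = 134 * 270100^0.5 / 338.1^1.25 = 48.0353


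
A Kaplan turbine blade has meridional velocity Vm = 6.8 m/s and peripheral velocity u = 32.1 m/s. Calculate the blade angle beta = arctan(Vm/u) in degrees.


beta = arctan(6.8 / 32.1) = 11.9606 degrees


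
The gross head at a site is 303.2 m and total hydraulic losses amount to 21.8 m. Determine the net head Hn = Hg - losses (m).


Hn = 303.2 - 21.8 = 281.4000 m


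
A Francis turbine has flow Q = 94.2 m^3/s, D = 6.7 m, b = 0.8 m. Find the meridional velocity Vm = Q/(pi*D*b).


Vm = 94.2 / (pi * 6.7 * 0.8) = 5.5942 m/s


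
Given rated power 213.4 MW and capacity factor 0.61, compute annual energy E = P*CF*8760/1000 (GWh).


E = 213.4 * 0.61 * 8760 / 1000 = 1140.3242 GWh


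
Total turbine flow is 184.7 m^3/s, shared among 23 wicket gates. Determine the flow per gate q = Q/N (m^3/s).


q = 184.7 / 23 = 8.0304 m^3/s


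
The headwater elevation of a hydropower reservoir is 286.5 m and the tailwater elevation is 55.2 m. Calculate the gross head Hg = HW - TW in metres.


Hg = 286.5 - 55.2 = 231.3000 m


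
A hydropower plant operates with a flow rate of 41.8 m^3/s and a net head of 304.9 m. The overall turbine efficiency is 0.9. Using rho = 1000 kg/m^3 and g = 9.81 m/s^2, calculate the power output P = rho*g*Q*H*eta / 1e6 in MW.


P = 1000 * 9.81 * 41.8 * 304.9 * 0.9 / 1e6 = 112.5240 MW


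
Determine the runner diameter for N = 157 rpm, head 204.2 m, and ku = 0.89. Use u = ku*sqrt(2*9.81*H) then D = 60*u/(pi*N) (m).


u = 0.89 * sqrt(2*9.81*204.2) = 56.3336 m/s
D = 60 * 56.3336 / (pi * 157) = 6.8528 m


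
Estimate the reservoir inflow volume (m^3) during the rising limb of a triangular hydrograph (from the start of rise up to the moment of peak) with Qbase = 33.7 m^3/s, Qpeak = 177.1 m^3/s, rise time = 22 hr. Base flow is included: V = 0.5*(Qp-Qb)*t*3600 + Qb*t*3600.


V = 0.5*(177.1 - 33.7)*22*3600 + 33.7*22*3600 = 8.3477e+06 m^3


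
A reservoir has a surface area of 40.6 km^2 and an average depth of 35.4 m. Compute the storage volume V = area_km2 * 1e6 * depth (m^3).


V = 40.6 * 1e6 * 35.4 = 1.4372e+09 m^3


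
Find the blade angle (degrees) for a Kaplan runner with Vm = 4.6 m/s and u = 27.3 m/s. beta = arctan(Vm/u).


beta = arctan(4.6 / 27.3) = 9.5644 degrees


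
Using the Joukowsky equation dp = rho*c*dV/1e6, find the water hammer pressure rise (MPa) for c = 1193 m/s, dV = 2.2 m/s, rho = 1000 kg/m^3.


dp = 1000 * 1193 * 2.2 / 1e6 = 2.6246 MPa


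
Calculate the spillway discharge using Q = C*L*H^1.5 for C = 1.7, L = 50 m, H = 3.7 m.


Q = 1.7 * 50 * 3.7^1.5 = 604.9528 m^3/s


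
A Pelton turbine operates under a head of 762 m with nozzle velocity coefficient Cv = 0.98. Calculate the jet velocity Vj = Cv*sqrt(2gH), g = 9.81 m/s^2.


Vj = 0.98 * sqrt(2*9.81*762) = 119.8266 m/s


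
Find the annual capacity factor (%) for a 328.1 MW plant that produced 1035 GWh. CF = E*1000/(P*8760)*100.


CF = 1035 * 1000 / (328.1 * 8760) * 100 = 36.0106 %


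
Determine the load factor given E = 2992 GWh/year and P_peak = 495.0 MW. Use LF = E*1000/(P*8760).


LF = 2992 * 1000 / (495.0 * 8760) = 0.6900


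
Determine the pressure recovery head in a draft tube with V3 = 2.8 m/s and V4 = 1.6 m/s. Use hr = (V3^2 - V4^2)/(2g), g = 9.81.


hr = (2.8^2 - 1.6^2) / (2*9.81) = 0.2691 m


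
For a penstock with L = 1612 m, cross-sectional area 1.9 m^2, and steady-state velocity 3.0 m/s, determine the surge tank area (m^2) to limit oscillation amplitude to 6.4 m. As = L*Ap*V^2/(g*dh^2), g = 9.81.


As = 1612 * 1.9 * 3.0^2 / (9.81 * 6.4^2) = 68.6013 m^2


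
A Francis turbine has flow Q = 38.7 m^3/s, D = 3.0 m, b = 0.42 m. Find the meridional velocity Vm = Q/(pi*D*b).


Vm = 38.7 / (pi * 3.0 * 0.42) = 9.7767 m/s


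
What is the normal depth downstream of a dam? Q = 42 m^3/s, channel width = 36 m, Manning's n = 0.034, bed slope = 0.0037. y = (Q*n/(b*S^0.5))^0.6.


y = (42 * 0.034 / (36 * 0.0037^0.5))^0.6 = 0.7737 m


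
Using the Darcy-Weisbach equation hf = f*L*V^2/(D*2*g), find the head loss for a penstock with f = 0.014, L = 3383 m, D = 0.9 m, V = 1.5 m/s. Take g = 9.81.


hf = 0.014 * 3383 * 1.5^2 / (0.9 * 2 * 9.81) = 6.0349 m


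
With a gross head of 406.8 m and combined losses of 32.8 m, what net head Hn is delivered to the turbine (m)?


Hn = 406.8 - 32.8 = 374.0000 m


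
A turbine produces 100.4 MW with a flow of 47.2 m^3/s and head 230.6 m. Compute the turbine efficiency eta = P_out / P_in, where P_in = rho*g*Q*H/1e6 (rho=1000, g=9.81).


P_in = 1000 * 9.81 * 47.2 * 230.6 / 1e6 = 106.7752 MW
eta = 100.4 / 106.7752 = 0.9403


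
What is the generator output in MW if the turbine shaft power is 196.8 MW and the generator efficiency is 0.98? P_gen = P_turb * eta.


P_gen = 196.8 * 0.98 = 192.8640 MW


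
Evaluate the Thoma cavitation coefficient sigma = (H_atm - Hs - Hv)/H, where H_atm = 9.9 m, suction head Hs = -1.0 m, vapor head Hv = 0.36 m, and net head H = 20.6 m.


sigma = (9.9 - (-1.0) - 0.36) / 20.6 = 0.5117


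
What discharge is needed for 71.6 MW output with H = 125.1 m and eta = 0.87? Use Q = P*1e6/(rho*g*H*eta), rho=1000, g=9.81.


Q = 71.6 * 1e6 / (1000 * 9.81 * 125.1 * 0.87) = 67.0606 m^3/s


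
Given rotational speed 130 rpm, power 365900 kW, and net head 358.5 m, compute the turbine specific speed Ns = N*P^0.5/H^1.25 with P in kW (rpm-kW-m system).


Ns = 130 * 365900^0.5 / 358.5^1.25 = 50.4096


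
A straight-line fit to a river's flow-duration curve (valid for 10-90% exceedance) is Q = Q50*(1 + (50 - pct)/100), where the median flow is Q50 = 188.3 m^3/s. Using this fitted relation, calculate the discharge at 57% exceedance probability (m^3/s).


Q = 188.3 * (1 + (50 - 57)/100) = 175.1190 m^3/s


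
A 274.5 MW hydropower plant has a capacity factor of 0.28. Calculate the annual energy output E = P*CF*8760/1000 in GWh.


E = 274.5 * 0.28 * 8760 / 1000 = 673.2936 GWh


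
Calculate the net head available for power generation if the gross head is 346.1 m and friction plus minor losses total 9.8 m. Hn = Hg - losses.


Hn = 346.1 - 9.8 = 336.3000 m


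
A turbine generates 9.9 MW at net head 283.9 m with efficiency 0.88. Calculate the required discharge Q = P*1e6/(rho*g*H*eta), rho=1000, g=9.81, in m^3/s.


Q = 9.9 * 1e6 / (1000 * 9.81 * 283.9 * 0.88) = 4.0394 m^3/s


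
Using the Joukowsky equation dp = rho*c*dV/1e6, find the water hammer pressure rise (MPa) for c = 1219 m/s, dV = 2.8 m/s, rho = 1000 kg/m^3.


dp = 1000 * 1219 * 2.8 / 1e6 = 3.4132 MPa


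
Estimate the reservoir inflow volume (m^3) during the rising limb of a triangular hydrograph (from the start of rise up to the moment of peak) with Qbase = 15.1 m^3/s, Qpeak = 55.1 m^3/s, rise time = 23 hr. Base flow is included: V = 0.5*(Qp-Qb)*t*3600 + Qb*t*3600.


V = 0.5*(55.1 - 15.1)*23*3600 + 15.1*23*3600 = 2.9063e+06 m^3


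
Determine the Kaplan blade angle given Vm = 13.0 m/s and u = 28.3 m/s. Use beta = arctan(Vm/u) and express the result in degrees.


beta = arctan(13.0 / 28.3) = 24.6723 degrees


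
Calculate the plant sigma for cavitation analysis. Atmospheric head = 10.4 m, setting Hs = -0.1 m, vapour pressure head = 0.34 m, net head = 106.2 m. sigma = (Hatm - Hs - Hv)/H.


sigma = (10.4 - (-0.1) - 0.34) / 106.2 = 0.0957


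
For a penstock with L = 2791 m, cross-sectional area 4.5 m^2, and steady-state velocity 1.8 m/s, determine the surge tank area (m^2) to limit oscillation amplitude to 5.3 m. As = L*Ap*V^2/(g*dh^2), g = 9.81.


As = 2791 * 4.5 * 1.8^2 / (9.81 * 5.3^2) = 147.6715 m^2


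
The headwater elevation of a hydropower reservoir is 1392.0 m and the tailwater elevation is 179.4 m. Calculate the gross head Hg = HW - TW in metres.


Hg = 1392.0 - 179.4 = 1212.6000 m


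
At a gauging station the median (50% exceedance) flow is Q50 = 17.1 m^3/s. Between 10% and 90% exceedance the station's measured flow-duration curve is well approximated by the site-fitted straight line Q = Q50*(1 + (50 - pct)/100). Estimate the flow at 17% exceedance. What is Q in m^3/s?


Q = 17.1 * (1 + (50 - 17)/100) = 22.7430 m^3/s


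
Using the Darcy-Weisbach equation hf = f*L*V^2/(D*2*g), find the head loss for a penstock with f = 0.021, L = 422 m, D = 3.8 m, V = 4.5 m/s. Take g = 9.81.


hf = 0.021 * 422 * 4.5^2 / (3.8 * 2 * 9.81) = 2.4070 m


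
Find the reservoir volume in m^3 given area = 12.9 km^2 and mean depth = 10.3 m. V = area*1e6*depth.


V = 12.9 * 1e6 * 10.3 = 1.3287e+08 m^3


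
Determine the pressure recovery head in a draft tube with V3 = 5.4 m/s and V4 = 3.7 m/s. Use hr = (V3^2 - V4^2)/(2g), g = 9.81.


hr = (5.4^2 - 3.7^2) / (2*9.81) = 0.7885 m


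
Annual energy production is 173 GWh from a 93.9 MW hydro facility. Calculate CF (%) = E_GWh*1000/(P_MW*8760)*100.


CF = 173 * 1000 / (93.9 * 8760) * 100 = 21.0318 %


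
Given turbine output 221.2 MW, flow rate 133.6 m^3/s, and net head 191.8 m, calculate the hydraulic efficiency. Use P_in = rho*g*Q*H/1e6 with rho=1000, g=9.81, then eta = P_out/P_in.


P_in = 1000 * 9.81 * 133.6 * 191.8 / 1e6 = 251.3761 MW
eta = 221.2 / 251.3761 = 0.8800


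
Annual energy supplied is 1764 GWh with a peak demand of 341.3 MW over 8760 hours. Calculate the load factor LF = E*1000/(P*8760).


LF = 1764 * 1000 / (341.3 * 8760) = 0.5900


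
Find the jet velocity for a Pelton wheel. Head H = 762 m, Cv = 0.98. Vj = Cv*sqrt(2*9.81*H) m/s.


Vj = 0.98 * sqrt(2*9.81*762) = 119.8266 m/s


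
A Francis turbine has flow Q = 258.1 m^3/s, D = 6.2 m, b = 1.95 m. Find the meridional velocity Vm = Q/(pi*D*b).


Vm = 258.1 / (pi * 6.2 * 1.95) = 6.7954 m/s


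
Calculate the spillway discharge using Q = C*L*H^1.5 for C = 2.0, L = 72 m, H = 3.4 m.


Q = 2.0 * 72 * 3.4^1.5 = 902.7778 m^3/s


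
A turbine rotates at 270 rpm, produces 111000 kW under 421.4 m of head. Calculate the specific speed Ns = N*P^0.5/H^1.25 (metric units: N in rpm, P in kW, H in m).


Ns = 270 * 111000^0.5 / 421.4^1.25 = 47.1148


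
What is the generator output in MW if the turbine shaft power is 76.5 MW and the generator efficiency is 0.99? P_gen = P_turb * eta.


P_gen = 76.5 * 0.99 = 75.7350 MW


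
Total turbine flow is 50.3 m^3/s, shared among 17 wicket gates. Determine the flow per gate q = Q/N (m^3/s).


q = 50.3 / 17 = 2.9588 m^3/s


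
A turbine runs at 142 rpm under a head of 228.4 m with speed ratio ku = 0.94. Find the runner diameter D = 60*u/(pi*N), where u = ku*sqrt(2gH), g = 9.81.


u = 0.94 * sqrt(2*9.81*228.4) = 62.9253 m/s
D = 60 * 62.9253 / (pi * 142) = 8.4633 m


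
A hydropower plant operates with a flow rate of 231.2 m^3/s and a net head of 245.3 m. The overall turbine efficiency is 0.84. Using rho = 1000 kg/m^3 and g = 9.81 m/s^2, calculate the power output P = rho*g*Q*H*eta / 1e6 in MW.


P = 1000 * 9.81 * 231.2 * 245.3 * 0.84 / 1e6 = 467.3408 MW


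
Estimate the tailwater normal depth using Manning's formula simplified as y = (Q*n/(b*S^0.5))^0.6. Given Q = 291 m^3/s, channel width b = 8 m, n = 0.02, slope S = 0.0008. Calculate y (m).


y = (291 * 0.02 / (8 * 0.0008^0.5))^0.6 = 7.0173 m


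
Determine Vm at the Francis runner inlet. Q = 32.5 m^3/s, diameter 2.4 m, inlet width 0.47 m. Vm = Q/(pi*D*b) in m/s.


Vm = 32.5 / (pi * 2.4 * 0.47) = 9.1712 m/s


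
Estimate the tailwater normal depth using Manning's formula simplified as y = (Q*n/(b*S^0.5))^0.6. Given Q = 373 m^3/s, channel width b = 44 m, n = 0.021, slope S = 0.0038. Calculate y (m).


y = (373 * 0.021 / (44 * 0.0038^0.5))^0.6 = 1.8895 m


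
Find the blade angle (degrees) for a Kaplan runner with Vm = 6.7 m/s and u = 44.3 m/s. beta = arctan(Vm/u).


beta = arctan(6.7 / 44.3) = 8.6003 degrees


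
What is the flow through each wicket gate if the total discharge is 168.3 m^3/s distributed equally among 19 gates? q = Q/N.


q = 168.3 / 19 = 8.8579 m^3/s


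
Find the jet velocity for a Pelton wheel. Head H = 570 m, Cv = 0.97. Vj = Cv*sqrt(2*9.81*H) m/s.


Vj = 0.97 * sqrt(2*9.81*570) = 102.5790 m/s


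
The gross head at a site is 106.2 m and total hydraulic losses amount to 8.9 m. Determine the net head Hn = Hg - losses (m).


Hn = 106.2 - 8.9 = 97.3000 m


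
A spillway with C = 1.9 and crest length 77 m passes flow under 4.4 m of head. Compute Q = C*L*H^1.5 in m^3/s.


Q = 1.9 * 77 * 4.4^1.5 = 1350.2785 m^3/s


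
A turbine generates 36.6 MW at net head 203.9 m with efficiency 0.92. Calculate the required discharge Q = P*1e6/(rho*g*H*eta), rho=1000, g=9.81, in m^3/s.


Q = 36.6 * 1e6 / (1000 * 9.81 * 203.9 * 0.92) = 19.8887 m^3/s


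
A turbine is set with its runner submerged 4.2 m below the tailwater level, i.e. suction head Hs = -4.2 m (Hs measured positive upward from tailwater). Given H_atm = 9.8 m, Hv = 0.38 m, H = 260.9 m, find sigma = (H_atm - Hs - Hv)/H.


sigma = (9.8 - (-4.2) - 0.38) / 260.9 = 0.0522


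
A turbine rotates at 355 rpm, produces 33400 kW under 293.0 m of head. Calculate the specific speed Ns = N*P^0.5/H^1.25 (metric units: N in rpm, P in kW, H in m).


Ns = 355 * 33400^0.5 / 293.0^1.25 = 53.5201


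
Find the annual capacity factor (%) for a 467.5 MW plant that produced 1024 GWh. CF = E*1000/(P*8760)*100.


CF = 1024 * 1000 / (467.5 * 8760) * 100 = 25.0043 %


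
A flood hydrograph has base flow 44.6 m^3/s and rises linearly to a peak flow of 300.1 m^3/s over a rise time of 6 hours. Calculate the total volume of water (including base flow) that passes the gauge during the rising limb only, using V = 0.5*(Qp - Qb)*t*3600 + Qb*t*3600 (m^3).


V = 0.5*(300.1 - 44.6)*6*3600 + 44.6*6*3600 = 3.7228e+06 m^3


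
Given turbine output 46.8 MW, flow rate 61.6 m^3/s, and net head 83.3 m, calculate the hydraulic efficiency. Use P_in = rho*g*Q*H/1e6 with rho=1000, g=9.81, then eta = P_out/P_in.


P_in = 1000 * 9.81 * 61.6 * 83.3 / 1e6 = 50.3379 MW
eta = 46.8 / 50.3379 = 0.9297


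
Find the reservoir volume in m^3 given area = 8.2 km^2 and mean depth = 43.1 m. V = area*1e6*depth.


V = 8.2 * 1e6 * 43.1 = 3.5342e+08 m^3


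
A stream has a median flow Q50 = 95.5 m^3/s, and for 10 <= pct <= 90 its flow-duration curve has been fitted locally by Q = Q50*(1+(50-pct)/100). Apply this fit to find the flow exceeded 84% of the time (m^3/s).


Q = 95.5 * (1 + (50 - 84)/100) = 63.0300 m^3/s


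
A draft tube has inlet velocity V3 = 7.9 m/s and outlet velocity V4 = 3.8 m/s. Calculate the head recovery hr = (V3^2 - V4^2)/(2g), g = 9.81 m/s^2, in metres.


hr = (7.9^2 - 3.8^2) / (2*9.81) = 2.4450 m


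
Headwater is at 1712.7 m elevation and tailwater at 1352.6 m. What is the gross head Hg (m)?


Hg = 1712.7 - 1352.6 = 360.1000 m


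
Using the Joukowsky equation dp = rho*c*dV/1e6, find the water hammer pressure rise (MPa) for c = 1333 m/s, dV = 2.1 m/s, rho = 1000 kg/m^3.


dp = 1000 * 1333 * 2.1 / 1e6 = 2.7993 MPa


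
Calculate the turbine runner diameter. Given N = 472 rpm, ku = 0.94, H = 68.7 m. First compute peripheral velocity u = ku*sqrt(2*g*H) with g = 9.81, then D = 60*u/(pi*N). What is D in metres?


u = 0.94 * sqrt(2*9.81*68.7) = 34.5109 m/s
D = 60 * 34.5109 / (pi * 472) = 1.3964 m


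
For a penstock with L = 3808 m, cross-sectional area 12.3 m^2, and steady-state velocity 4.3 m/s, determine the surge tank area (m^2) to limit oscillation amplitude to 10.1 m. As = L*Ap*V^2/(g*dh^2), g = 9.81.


As = 3808 * 12.3 * 4.3^2 / (9.81 * 10.1^2) = 865.4206 m^2


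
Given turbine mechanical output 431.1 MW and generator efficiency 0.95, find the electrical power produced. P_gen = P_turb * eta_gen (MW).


P_gen = 431.1 * 0.95 = 409.5450 MW


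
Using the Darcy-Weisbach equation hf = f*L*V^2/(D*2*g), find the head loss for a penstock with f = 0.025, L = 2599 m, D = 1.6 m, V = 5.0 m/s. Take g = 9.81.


hf = 0.025 * 2599 * 5.0^2 / (1.6 * 2 * 9.81) = 51.7449 m


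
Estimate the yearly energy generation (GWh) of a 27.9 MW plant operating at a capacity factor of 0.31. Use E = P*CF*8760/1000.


E = 27.9 * 0.31 * 8760 / 1000 = 75.7652 GWh


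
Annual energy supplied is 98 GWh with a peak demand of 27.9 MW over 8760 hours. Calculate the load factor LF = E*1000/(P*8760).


LF = 98 * 1000 / (27.9 * 8760) = 0.4010


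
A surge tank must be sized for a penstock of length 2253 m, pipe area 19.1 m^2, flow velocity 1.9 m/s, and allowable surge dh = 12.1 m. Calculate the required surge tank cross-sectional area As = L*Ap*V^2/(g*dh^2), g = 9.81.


As = 2253 * 19.1 * 1.9^2 / (9.81 * 12.1^2) = 108.1588 m^2


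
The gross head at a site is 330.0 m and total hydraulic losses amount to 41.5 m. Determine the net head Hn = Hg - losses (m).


Hn = 330.0 - 41.5 = 288.5000 m


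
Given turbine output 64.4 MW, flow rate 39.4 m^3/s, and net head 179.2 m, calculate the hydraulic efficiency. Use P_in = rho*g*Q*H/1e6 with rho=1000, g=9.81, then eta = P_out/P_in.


P_in = 1000 * 9.81 * 39.4 * 179.2 / 1e6 = 69.2633 MW
eta = 64.4 / 69.2633 = 0.9298


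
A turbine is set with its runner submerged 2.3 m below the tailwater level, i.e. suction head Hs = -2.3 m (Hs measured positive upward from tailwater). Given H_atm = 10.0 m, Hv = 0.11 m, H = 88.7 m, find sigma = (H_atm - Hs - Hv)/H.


sigma = (10.0 - (-2.3) - 0.11) / 88.7 = 0.1374


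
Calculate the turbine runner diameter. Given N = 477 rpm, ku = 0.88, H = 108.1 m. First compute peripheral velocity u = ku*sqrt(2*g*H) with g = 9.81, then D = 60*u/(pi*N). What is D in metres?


u = 0.88 * sqrt(2*9.81*108.1) = 40.5271 m/s
D = 60 * 40.5271 / (pi * 477) = 1.6227 m


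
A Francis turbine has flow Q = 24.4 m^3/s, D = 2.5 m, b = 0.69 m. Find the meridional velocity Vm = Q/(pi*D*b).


Vm = 24.4 / (pi * 2.5 * 0.69) = 4.5025 m/s


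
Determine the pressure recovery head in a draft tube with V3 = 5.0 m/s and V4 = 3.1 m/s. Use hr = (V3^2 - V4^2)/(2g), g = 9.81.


hr = (5.0^2 - 3.1^2) / (2*9.81) = 0.7844 m


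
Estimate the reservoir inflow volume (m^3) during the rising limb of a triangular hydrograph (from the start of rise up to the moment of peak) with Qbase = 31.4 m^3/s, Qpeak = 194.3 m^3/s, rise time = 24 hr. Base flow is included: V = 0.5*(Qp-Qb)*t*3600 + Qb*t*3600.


V = 0.5*(194.3 - 31.4)*24*3600 + 31.4*24*3600 = 9.7502e+06 m^3


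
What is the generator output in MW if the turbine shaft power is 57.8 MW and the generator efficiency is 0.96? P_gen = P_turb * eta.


P_gen = 57.8 * 0.96 = 55.4880 MW


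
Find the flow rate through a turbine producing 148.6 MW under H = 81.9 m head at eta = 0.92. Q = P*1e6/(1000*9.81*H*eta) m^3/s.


Q = 148.6 * 1e6 / (1000 * 9.81 * 81.9 * 0.92) = 201.0380 m^3/s


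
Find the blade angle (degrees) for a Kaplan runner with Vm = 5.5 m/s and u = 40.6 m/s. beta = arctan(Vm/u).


beta = arctan(5.5 / 40.6) = 7.7148 degrees


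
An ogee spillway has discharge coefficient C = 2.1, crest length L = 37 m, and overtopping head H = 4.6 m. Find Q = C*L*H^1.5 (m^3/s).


Q = 2.1 * 37 * 4.6^1.5 = 766.5805 m^3/s


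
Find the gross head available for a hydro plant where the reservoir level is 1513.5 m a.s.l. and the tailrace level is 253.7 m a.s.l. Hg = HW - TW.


Hg = 1513.5 - 253.7 = 1259.8000 m


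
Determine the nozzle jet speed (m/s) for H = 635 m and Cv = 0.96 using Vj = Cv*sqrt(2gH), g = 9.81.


Vj = 0.96 * sqrt(2*9.81*635) = 107.1538 m/s


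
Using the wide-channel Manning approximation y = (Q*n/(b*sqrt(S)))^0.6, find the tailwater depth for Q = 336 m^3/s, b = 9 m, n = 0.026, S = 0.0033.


y = (336 * 0.026 / (9 * 0.0033^0.5))^0.6 = 5.4537 m


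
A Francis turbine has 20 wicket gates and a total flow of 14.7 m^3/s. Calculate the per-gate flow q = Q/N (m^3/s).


q = 14.7 / 20 = 0.7350 m^3/s


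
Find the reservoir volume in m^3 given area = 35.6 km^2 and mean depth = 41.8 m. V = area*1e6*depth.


V = 35.6 * 1e6 * 41.8 = 1.4881e+09 m^3


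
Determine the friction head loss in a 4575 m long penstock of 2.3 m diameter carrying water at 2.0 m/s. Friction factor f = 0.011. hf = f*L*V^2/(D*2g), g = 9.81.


hf = 0.011 * 4575 * 2.0^2 / (2.3 * 2 * 9.81) = 4.4608 m


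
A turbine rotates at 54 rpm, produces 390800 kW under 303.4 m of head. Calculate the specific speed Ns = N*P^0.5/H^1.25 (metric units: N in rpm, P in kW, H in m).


Ns = 54 * 390800^0.5 / 303.4^1.25 = 26.6595


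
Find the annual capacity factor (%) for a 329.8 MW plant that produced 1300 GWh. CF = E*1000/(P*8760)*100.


CF = 1300 * 1000 / (329.8 * 8760) * 100 = 44.9975 %


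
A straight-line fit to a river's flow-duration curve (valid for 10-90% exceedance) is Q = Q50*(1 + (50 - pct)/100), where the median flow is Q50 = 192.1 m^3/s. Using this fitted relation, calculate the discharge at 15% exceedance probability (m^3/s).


Q = 192.1 * (1 + (50 - 15)/100) = 259.3350 m^3/s


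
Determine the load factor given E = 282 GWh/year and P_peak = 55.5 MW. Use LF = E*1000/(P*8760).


LF = 282 * 1000 / (55.5 * 8760) = 0.5800


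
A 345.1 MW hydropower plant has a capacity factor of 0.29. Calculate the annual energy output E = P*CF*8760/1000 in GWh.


E = 345.1 * 0.29 * 8760 / 1000 = 876.6920 GWh


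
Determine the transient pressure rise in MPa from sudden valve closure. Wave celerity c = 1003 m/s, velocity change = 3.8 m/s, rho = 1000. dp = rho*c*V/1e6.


dp = 1000 * 1003 * 3.8 / 1e6 = 3.8114 MPa


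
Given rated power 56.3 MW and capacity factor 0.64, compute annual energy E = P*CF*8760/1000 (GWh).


E = 56.3 * 0.64 * 8760 / 1000 = 315.6403 GWh


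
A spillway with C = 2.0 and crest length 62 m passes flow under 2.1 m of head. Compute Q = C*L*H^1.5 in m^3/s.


Q = 2.0 * 62 * 2.1^1.5 = 377.3555 m^3/s


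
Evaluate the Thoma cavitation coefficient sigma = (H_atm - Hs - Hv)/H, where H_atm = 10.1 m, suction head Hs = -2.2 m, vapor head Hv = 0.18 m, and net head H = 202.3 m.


sigma = (10.1 - (-2.2) - 0.18) / 202.3 = 0.0599


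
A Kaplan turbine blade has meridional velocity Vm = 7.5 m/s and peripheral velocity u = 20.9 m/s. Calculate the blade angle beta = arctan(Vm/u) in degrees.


beta = arctan(7.5 / 20.9) = 19.7406 degrees


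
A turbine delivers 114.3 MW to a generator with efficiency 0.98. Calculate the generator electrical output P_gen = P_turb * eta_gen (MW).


P_gen = 114.3 * 0.98 = 112.0140 MW


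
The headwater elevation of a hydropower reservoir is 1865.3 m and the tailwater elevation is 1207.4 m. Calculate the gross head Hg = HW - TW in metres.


Hg = 1865.3 - 1207.4 = 657.9000 m


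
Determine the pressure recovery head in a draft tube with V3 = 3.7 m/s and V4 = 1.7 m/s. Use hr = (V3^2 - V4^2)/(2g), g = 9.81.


hr = (3.7^2 - 1.7^2) / (2*9.81) = 0.5505 m


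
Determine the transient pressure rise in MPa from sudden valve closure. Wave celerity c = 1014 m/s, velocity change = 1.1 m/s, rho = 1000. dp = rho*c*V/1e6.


dp = 1000 * 1014 * 1.1 / 1e6 = 1.1154 MPa


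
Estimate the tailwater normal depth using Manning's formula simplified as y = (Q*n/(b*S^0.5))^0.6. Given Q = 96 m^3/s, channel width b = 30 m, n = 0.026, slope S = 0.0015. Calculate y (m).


y = (96 * 0.026 / (30 * 0.0015^0.5))^0.6 = 1.5821 m


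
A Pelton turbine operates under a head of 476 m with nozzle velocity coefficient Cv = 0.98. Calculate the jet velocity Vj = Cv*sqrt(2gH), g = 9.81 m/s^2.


Vj = 0.98 * sqrt(2*9.81*476) = 94.7063 m/s


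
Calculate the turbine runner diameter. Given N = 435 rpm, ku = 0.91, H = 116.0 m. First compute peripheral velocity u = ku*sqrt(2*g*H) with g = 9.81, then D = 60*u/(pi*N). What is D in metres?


u = 0.91 * sqrt(2*9.81*116.0) = 43.4130 m/s
D = 60 * 43.4130 / (pi * 435) = 1.9060 m


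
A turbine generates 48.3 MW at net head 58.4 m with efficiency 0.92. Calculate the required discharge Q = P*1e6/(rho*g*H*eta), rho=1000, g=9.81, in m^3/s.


Q = 48.3 * 1e6 / (1000 * 9.81 * 58.4 * 0.92) = 91.6384 m^3/s


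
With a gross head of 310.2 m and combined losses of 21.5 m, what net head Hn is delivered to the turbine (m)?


Hn = 310.2 - 21.5 = 288.7000 m


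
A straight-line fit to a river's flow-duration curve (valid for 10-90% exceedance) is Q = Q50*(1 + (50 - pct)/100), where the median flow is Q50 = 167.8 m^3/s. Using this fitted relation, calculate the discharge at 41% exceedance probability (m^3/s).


Q = 167.8 * (1 + (50 - 41)/100) = 182.9020 m^3/s


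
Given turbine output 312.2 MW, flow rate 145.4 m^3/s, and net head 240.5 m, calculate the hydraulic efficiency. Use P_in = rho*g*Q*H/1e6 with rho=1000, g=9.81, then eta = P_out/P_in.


P_in = 1000 * 9.81 * 145.4 * 240.5 / 1e6 = 343.0429 MW
eta = 312.2 / 343.0429 = 0.9101


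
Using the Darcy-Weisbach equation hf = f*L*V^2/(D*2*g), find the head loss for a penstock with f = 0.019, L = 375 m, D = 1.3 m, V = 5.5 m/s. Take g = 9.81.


hf = 0.019 * 375 * 5.5^2 / (1.3 * 2 * 9.81) = 8.4502 m


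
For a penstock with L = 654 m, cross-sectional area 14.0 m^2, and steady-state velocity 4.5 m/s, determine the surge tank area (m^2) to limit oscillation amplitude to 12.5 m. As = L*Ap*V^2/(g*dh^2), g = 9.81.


As = 654 * 14.0 * 4.5^2 / (9.81 * 12.5^2) = 120.9600 m^2


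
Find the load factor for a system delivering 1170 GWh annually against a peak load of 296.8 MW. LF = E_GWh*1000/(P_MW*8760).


LF = 1170 * 1000 / (296.8 * 8760) = 0.4500


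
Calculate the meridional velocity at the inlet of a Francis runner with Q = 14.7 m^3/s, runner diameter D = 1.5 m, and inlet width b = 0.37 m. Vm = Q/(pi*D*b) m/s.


Vm = 14.7 / (pi * 1.5 * 0.37) = 8.4309 m/s


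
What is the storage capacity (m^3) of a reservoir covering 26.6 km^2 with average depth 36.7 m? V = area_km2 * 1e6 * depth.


V = 26.6 * 1e6 * 36.7 = 9.7622e+08 m^3


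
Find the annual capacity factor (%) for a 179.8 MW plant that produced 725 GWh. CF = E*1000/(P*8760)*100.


CF = 725 * 1000 / (179.8 * 8760) * 100 = 46.0303 %


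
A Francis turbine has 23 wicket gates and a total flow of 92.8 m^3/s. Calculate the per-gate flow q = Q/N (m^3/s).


q = 92.8 / 23 = 4.0348 m^3/s


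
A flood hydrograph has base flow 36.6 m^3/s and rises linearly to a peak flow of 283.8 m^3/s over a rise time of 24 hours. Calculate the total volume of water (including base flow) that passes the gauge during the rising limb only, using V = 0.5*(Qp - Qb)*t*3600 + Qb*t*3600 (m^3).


V = 0.5*(283.8 - 36.6)*24*3600 + 36.6*24*3600 = 1.3841e+07 m^3


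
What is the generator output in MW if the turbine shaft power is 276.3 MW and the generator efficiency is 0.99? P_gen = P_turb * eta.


P_gen = 276.3 * 0.99 = 273.5370 MW


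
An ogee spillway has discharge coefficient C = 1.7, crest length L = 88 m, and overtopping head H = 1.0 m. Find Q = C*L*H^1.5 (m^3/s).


Q = 1.7 * 88 * 1.0^1.5 = 149.6000 m^3/s


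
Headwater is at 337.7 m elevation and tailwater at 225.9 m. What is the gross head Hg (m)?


Hg = 337.7 - 225.9 = 111.8000 m


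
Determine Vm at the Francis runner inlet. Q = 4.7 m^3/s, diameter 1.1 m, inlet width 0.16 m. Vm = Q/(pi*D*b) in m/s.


Vm = 4.7 / (pi * 1.1 * 0.16) = 8.5003 m/s


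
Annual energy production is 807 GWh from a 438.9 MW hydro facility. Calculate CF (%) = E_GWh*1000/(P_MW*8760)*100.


CF = 807 * 1000 / (438.9 * 8760) * 100 = 20.9896 %


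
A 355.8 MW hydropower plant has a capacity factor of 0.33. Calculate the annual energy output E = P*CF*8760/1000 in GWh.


E = 355.8 * 0.33 * 8760 / 1000 = 1028.5466 GWh


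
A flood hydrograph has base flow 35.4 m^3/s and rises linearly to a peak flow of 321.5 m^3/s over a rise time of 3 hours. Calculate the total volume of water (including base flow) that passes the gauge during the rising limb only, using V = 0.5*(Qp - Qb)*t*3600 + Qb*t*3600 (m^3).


V = 0.5*(321.5 - 35.4)*3*3600 + 35.4*3*3600 = 1.9273e+06 m^3


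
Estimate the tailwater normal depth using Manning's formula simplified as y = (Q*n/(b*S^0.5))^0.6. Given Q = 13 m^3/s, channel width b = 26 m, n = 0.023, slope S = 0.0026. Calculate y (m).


y = (13 * 0.023 / (26 * 0.0026^0.5))^0.6 = 0.4092 m


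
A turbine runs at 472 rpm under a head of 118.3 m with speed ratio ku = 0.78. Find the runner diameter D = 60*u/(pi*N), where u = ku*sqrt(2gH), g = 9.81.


u = 0.78 * sqrt(2*9.81*118.3) = 37.5782 m/s
D = 60 * 37.5782 / (pi * 472) = 1.5205 m


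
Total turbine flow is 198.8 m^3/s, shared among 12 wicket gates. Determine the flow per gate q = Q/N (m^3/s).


q = 198.8 / 12 = 16.5667 m^3/s


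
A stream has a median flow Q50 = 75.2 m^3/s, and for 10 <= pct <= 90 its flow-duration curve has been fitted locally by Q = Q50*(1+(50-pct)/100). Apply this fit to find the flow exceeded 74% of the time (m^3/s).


Q = 75.2 * (1 + (50 - 74)/100) = 57.1520 m^3/s
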